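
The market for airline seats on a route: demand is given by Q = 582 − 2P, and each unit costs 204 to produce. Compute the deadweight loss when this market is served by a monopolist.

Inverting demand: P = 291 − 0.5Q.
Under competition P = MC = 204, so Q = (291 − 204)/0.5 = 174.
The monopolist equates marginal revenue to marginal cost: 291 − Q = 204, so Q = 87. From demand, P = 247.5.
DWL is the triangle between Q = 87 and Q = 174: ½·(174 − 87)·(247.5 − 204) = 1892.25.

DWL = 1892.25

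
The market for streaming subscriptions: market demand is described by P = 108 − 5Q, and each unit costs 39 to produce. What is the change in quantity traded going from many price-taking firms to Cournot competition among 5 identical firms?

Competitive firms price at marginal cost: P = 39, giving Q = 13.8.
In a 5-firm Cournot equilibrium, symmetry and the first-order condition give q = (108 − 39)/(30) = 2.3. So Q = 11.5 and P = 50.5.
Change in quantity traded: 11.5 − 13.8 = −2.3.

Quantity traded falls by 2.3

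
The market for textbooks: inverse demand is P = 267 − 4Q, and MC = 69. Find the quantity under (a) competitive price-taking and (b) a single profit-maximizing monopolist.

Competition: Q = 49.5; Monopoly: Q = 24.75

Under competition P = MC = 69, so Q = (267 − 69)/4 = 49.5.
The monopolist equates marginal revenue to marginal cost: 267 − 8Q = 69, so Q = 24.75. From demand, P = 168.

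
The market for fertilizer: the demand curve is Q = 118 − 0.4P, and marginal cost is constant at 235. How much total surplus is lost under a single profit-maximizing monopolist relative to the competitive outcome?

DWL = 180

Inverting demand: P = 295 − 2.5Q.
Competitive firms price at marginal cost: P = 235, giving Q = 24.
A monopolist chooses Q where MR = MC. MR = 295 − 5Q; setting this equal to 235 gives Q = 12 and P = 265.
DWL is the triangle between Q = 12 and Q = 24: ½·(24 − 12)·(265 − 235) = 180.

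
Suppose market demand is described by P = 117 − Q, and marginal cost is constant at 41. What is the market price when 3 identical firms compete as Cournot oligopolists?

P = 60

With 3 symmetric Cournot firms, each firm's FOC gives 117 − 4q = 41, so q = 19, Q = 3·19 = 57, and P = 60.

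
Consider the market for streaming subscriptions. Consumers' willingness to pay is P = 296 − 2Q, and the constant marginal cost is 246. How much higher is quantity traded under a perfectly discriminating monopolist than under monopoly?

A monopolist chooses Q where MR = MC. MR = 296 − 4Q; setting this equal to 246 gives Q = 12.5 and P = 271.
A perfectly discriminating monopolist sells every unit with P(Q) ≥ MC(Q), so output equals the competitive quantity Q = 25. Each buyer pays their reservation price, so CS = 0 and the firm captures all surplus.
Change in quantity traded: 25 − 12.5 = 12.5.

Q rises by 12.5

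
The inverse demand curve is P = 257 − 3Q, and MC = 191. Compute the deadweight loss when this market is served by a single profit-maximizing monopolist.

DWL = 181.5

Under competition P = MC = 191, so Q = (257 − 191)/3 = 22.
A monopolist chooses Q where MR = MC. MR = 257 − 6Q; setting this equal to 191 gives Q = 11 and P = 224.
DWL is the triangle between Q = 11 and Q = 22: ½·(22 − 11)·(224 − 191) = 181.5.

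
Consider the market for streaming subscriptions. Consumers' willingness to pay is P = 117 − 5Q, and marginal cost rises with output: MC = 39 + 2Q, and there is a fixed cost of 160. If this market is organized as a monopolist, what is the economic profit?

Profit = 93.5

The monopolist equates marginal revenue to marginal cost: 117 − 10Q = 39 + 2Q, so Q = 6.5. From demand, P = 84.5.
Profit = 84.5·6.5 − (39·6.5 + ½·2·6.5²) − 160 = 93.5.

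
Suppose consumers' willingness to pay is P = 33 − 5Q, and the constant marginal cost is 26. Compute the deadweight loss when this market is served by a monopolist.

Perfect competition: P = MC = 26, so 33 − 5Q = 26 and Q = 1.4.
A monopolist chooses Q where MR = MC. MR = 33 − 10Q; setting this equal to 26 gives Q = 0.7 and P = 29.5.
DWL is the triangle between Q = 0.7 and Q = 1.4: ½·(1.4 − 0.7)·(29.5 − 26) = 1.225.

DWL = 1.225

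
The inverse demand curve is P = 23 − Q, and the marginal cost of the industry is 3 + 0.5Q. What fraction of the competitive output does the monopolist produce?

Q_m/Q_c = 0.6

Monopoly sets MR = MC: 23 − 2Q = 3 + 0.5Q ⇒ Q = 8, P = 23 − 8 = 15.
Under competition P = MC: 23 − Q = 3 + 0.5Q ⇒ Q = 40/3, P = 29/3.
Ratio Q_m/Q_c = 8/(40/3) = 0.6.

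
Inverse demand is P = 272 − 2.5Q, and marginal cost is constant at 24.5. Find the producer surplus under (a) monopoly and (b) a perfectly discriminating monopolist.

Monopoly: PS = 6125.625; Perfect PD: PS = 12251.25

Monopoly sets MR = MC: 272 − 5Q = 24.5 ⇒ Q = 49.5, P = 272 − 2.5·49.5 = 148.25.
PS = (148.25 − 24.5)·49.5 = 6125.625.
Under first-degree price discrimination the firm charges each unit its demand price and produces up to where P = MC, i.e. Q = 99. Consumer surplus is zero; producer surplus equals total surplus.
PS = ½·(272 − 24.5)·99 = 12251.25.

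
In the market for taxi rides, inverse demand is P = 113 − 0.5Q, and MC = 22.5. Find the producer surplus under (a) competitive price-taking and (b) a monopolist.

Under competition P = MC = 22.5, so Q = (113 − 22.5)/0.5 = 181.
PS = (22.5 − 22.5)·181 = 0.
Monopoly sets MR = MC: 113 − Q = 22.5 ⇒ Q = 90.5, P = 113 − 0.5·90.5 = 67.75.
PS = (67.75 − 22.5)·90.5 = 4095.125.

Competition: PS = 0; Monopoly: PS = 4095.125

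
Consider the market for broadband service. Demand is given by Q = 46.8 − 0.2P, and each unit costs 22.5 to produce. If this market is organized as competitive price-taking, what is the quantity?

Inverting demand: P = 234 − 5Q.
Competitive firms price at marginal cost: P = 22.5, giving Q = 42.3.

Q = 42.3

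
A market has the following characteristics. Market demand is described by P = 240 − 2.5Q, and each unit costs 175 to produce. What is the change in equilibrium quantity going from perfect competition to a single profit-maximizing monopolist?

Competitive firms price at marginal cost: P = 175, giving Q = 26.
Monopoly sets MR = MC: 240 − 5Q = 175 ⇒ Q = 13, P = 240 − 2.5·13 = 207.5.
Change in equilibrium quantity: 13 − 26 = −13.

Q falls by 13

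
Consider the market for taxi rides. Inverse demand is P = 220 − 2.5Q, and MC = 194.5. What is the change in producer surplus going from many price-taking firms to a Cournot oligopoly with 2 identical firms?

Producer surplus rises by 57.8

Competitive firms price at marginal cost: P = 194.5, giving Q = 10.2.
PS = (194.5 − 194.5)·10.2 = 0.
In a 2-firm Cournot equilibrium, symmetry and the first-order condition give q = (220 − 194.5)/(7.5) = 3.4. So Q = 6.8 and P = 203.
PS = (203 − 194.5)·6.8 = 57.8.
Change in producer surplus: 57.8 − 0 = 57.8.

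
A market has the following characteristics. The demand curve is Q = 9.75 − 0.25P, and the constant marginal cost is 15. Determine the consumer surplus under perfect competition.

Inverting demand: P = 39 − 4Q.
Perfect competition: P = MC = 15, so 39 − 4Q = 15 and Q = 6.
CS = ½·(39 − 15)·6 = 72.

CS = 72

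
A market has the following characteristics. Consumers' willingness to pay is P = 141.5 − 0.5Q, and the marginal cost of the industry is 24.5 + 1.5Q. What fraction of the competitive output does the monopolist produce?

The monopolist equates marginal revenue to marginal cost: 141.5 − Q = 24.5 + 1.5Q, so Q = 46.8. From demand, P = 118.1.
Competitive equilibrium sets price equal to marginal cost: 141.5 − 0.5Q = 24.5 + 1.5Q, so Q = 58.5 and P = 112.25.
Ratio Q_m/Q_c = 46.8/58.5 = 0.8.

Q_m/Q_c = 0.8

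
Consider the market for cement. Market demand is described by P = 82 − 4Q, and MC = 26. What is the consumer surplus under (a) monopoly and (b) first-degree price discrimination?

Monopoly: CS = 98; Perfect PD: CS = 0

Monopoly sets MR = MC: 82 − 8Q = 26 ⇒ Q = 7, P = 82 − 4·7 = 54.
CS = ½·(82 − 54)·7 = 98.
A perfectly discriminating monopolist sells every unit with P(Q) ≥ MC(Q), so output equals the competitive quantity Q = 14. Each buyer pays their reservation price, so CS = 0 and the firm captures all surplus.
CS = 0.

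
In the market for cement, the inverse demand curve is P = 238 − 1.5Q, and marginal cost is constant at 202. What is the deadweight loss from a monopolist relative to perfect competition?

DWL = 108

Under competition P = MC = 202, so Q = (238 − 202)/1.5 = 24.
The monopolist equates marginal revenue to marginal cost: 238 − 3Q = 202, so Q = 12. From demand, P = 220.
DWL is the triangle between Q = 12 and Q = 24: ½·(24 − 12)·(220 − 202) = 108.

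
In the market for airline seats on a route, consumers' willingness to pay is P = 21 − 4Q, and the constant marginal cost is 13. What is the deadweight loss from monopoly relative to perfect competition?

DWL = 2

Under competition P = MC = 13, so Q = (21 − 13)/4 = 2.
Monopoly sets MR = MC: 21 − 8Q = 13 ⇒ Q = 1, P = 21 − 4·1 = 17.
DWL is the triangle between Q = 1 and Q = 2: ½·(2 − 1)·(17 − 13) = 2.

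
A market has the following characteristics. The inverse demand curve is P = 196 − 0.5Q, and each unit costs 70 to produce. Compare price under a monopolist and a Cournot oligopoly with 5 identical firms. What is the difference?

P falls by 42

A monopolist chooses Q where MR = MC. MR = 196 − Q; setting this equal to 70 gives Q = 126 and P = 133.
Cournot with 5 identical firms: the symmetric best-response condition is 196 − 3q = 70. Each firm produces q = 42, total output Q = 210, price P = 91.
Change in price: 91 − 133 = −42.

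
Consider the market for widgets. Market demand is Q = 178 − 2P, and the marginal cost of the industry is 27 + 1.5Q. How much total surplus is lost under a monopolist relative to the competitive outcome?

DWL = 38.44

Inverting demand: P = 89 − 0.5Q.
Competitive equilibrium sets price equal to marginal cost: 89 − 0.5Q = 27 + 1.5Q, so Q = 31 and P = 73.5.
A monopolist chooses Q where MR = MC. MR = 89 − Q; setting this equal to 27 + 1.5Q gives Q = 24.8 and P = 76.6.
CS = ½·(89 − 73.5)·31 = 240.25; PS = (73.5·31 − 27·31 − ½·1.5·31²) = 720.75; TS = 961.
CS = ½·(89 − 76.6)·24.8 = 153.76; PS = (76.6·24.8 − 27·24.8 − ½·1.5·24.8²) = 768.8; TS = 922.56.
DWL = 961 − 922.56 = 38.44.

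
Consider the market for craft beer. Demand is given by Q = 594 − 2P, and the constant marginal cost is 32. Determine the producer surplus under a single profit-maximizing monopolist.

PS = 35112.5

Inverting demand: P = 297 − 0.5Q.
The monopolist equates marginal revenue to marginal cost: 297 − Q = 32, so Q = 265. From demand, P = 164.5.
PS = (164.5 − 32)·265 = 35112.5.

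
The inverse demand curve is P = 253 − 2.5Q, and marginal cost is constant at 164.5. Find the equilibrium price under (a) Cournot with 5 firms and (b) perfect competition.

Cournot with 5 identical firms: the symmetric best-response condition is 253 − 15q = 164.5. Each firm produces q = 5.9, total output Q = 29.5, price P = 179.25.
Under competition P = MC = 164.5, so Q = (253 − 164.5)/2.5 = 35.4.

Cournot: P = 179.25; Competition: P = 164.5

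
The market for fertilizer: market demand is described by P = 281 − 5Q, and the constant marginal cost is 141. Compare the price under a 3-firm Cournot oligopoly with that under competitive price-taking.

Cournot: P = 176; Competition: P = 141

In a 3-firm Cournot equilibrium, symmetry and the first-order condition give q = (281 − 141)/(20) = 7. So Q = 21 and P = 176.
Perfect competition: P = MC = 141, so 281 − 5Q = 141 and Q = 28.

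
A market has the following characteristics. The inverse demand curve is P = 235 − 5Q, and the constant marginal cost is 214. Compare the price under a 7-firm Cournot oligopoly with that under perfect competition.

In a 7-firm Cournot equilibrium, symmetry and the first-order condition give q = (235 − 214)/(40) = 0.525. So Q = 3.675 and P = 216.625.
Perfect competition: P = MC = 214, so 235 − 5Q = 214 and Q = 4.2.

Cournot: P = 216.625; Competition: P = 214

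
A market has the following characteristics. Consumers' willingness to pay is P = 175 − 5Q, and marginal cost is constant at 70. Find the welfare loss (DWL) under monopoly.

DWL = 275.625

Perfect competition: P = MC = 70, so 175 − 5Q = 70 and Q = 21.
A monopolist chooses Q where MR = MC. MR = 175 − 10Q; setting this equal to 70 gives Q = 10.5 and P = 122.5.
DWL is the triangle between Q = 10.5 and Q = 21: ½·(21 − 10.5)·(122.5 − 70) = 275.625.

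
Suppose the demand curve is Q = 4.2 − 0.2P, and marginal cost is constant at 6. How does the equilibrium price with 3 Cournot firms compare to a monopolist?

Inverting demand: P = 21 − 5Q.
Cournot with 3 identical firms: the symmetric best-response condition is 21 − 20q = 6. Each firm produces q = 0.75, total output Q = 2.25, price P = 9.75.
The monopolist equates marginal revenue to marginal cost: 21 − 10Q = 6, so Q = 1.5. From demand, P = 13.5.

Cournot: P = 9.75; Monopoly: P = 13.5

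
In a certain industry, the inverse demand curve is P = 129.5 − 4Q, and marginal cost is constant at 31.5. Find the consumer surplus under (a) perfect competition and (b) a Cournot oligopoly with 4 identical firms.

Under competition P = MC = 31.5, so Q = (129.5 − 31.5)/4 = 24.5.
CS = ½·(129.5 − 31.5)·24.5 = 1200.5.
With 4 symmetric Cournot firms, each firm's FOC gives 129.5 − 20q = 31.5, so q = 4.9, Q = 4·4.9 = 19.6, and P = 51.1.
CS = ½·(129.5 − 51.1)·19.6 = 768.32.

Competition: CS = 1200.5; Cournot: CS = 768.32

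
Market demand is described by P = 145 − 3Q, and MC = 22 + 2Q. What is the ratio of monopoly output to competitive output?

Q_m/Q_c = 0.625

A monopolist chooses Q where MR = MC. MR = 145 − 6Q; setting this equal to 22 + 2Q gives Q = 15.375 and P = 98.875.
Under competition P = MC: 145 − 3Q = 22 + 2Q ⇒ Q = 24.6, P = 71.2.
Ratio Q_m/Q_c = 15.375/24.6 = 0.625.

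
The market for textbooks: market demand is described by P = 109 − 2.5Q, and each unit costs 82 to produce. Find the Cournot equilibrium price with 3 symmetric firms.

In a 3-firm Cournot equilibrium, symmetry and the first-order condition give q = (109 − 82)/(10) = 2.7. So Q = 8.1 and P = 88.75.

P = 88.75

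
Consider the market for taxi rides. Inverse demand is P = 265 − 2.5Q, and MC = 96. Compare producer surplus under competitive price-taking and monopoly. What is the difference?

Producer surplus rises by 2856.1

Competitive firms price at marginal cost: P = 96, giving Q = 67.6.
PS = (96 − 96)·67.6 = 0.
A monopolist chooses Q where MR = MC. MR = 265 − 5Q; setting this equal to 96 gives Q = 33.8 and P = 180.5.
PS = (180.5 − 96)·33.8 = 2856.1.
Change in producer surplus: 2856.1 − 0 = 2856.1.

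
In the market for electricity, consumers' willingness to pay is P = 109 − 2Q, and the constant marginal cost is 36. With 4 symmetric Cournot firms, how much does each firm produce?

q_i = 7.3

With 4 symmetric Cournot firms, each firm's FOC gives 109 − 10q = 36, so q = 7.3, Q = 4·7.3 = 29.2, and P = 50.6.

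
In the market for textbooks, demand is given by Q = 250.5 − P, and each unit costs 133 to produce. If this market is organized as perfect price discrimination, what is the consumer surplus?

CS = 0

Inverting demand: P = 250.5 − Q.
Under first-degree price discrimination the firm charges each unit its demand price and produces up to where P = MC, i.e. Q = 117.5. Consumer surplus is zero; producer surplus equals total surplus.
CS = 0.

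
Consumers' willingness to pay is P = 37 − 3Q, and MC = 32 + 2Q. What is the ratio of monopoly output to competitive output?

Q_m/Q_c = 0.625

The monopolist equates marginal revenue to marginal cost: 37 − 6Q = 32 + 2Q, so Q = 0.625. From demand, P = 35.125.
Under competition P = MC: 37 − 3Q = 32 + 2Q ⇒ Q = 1, P = 34.
Ratio Q_m/Q_c = 0.625/1 = 0.625.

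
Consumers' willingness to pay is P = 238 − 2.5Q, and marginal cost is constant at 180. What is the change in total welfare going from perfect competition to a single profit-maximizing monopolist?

Competitive firms price at marginal cost: P = 180, giving Q = 23.2.
CS = ½·(238 − 180)·23.2 = 672.8; PS = (180 − 180)·23.2 = 0; TS = 672.8.
The monopolist equates marginal revenue to marginal cost: 238 − 5Q = 180, so Q = 11.6. From demand, P = 209.
CS = ½·(238 − 209)·11.6 = 168.2; PS = (209 − 180)·11.6 = 336.4; TS = 504.6.
Change in total welfare: 504.6 − 672.8 = −168.2.

Total welfare falls by 168.2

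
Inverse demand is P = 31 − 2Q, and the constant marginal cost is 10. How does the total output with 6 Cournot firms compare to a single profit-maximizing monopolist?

Cournot: Q = 9; Monopoly: Q = 5.25

Cournot with 6 identical firms: the symmetric best-response condition is 31 − 14q = 10. Each firm produces q = 1.5, total output Q = 9, price P = 13.
Monopoly sets MR = MC: 31 − 4Q = 10 ⇒ Q = 5.25, P = 31 − 2·5.25 = 20.5.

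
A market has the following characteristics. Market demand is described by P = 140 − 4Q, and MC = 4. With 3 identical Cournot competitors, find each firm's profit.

Cournot with 3 identical firms: the symmetric best-response condition is 140 − 16q = 4. Each firm produces q = 8.5, total output Q = 25.5, price P = 38.
Each firm's profit = (38 − 4)·8.5 = 289.

π_i = 289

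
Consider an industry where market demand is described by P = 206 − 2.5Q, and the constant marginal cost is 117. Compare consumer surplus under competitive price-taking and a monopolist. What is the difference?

Perfect competition: P = MC = 117, so 206 − 2.5Q = 117 and Q = 35.6.
CS = ½·(206 − 117)·35.6 = 1584.2.
Monopoly sets MR = MC: 206 − 5Q = 117 ⇒ Q = 17.8, P = 206 − 2.5·17.8 = 161.5.
CS = ½·(206 − 161.5)·17.8 = 396.05.
Change in consumer surplus: 396.05 − 1584.2 = −1188.15.

CS falls by 1188.15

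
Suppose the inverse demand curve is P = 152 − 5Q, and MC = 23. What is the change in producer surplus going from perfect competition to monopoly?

PS rises by 832.05

Competitive firms price at marginal cost: P = 23, giving Q = 25.8.
PS = (23 − 23)·25.8 = 0.
Monopoly sets MR = MC: 152 − 10Q = 23 ⇒ Q = 12.9, P = 152 − 5·12.9 = 87.5.
PS = (87.5 − 23)·12.9 = 832.05.
Change in producer surplus: 832.05 − 0 = 832.05.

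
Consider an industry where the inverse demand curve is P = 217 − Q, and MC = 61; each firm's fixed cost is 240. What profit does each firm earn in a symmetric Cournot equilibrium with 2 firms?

π_i = 2464

Cournot with 2 identical firms: the symmetric best-response condition is 217 − 3q = 61. Each firm produces q = 52, total output Q = 104, price P = 113.
Each firm's profit = (113 − 61)·52 − 240 = 2464.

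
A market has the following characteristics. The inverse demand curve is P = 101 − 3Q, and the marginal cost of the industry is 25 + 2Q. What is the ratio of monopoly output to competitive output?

Q_m/Q_c = 0.625

A monopolist chooses Q where MR = MC. MR = 101 − 6Q; setting this equal to 25 + 2Q gives Q = 9.5 and P = 72.5.
Under competition P = MC: 101 − 3Q = 25 + 2Q ⇒ Q = 15.2, P = 55.4.
Ratio Q_m/Q_c = 9.5/15.2 = 0.625.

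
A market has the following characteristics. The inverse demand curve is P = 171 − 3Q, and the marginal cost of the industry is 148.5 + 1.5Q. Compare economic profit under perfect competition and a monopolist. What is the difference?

Competitive equilibrium sets price equal to marginal cost: 171 − 3Q = 148.5 + 1.5Q, so Q = 5 and P = 156.
Profit = 156·5 − (148.5·5 + ½·1.5·5²) = 18.75.
The monopolist equates marginal revenue to marginal cost: 171 − 6Q = 148.5 + 1.5Q, so Q = 3. From demand, P = 162.
Profit = 162·3 − (148.5·3 + ½·1.5·3²) = 33.75.
Change in economic profit: 33.75 − 18.75 = 15.

π rises by 15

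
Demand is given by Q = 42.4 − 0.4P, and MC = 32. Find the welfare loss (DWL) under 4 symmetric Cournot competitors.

DWL = 43.808

Inverting demand: P = 106 − 2.5Q.
Competitive firms price at marginal cost: P = 32, giving Q = 29.6.
In a 4-firm Cournot equilibrium, symmetry and the first-order condition give q = (106 − 32)/(12.5) = 5.92. So Q = 23.68 and P = 46.8.
DWL is the triangle between Q = 23.68 and Q = 29.6: ½·(29.6 − 23.68)·(46.8 − 32) = 43.808.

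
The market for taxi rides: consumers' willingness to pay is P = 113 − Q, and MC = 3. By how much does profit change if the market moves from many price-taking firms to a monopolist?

Perfect competition: P = MC = 3, so 113 − Q = 3 and Q = 110.
Profit = (3 − 3)·110 = 0.
The monopolist equates marginal revenue to marginal cost: 113 − 2Q = 3, so Q = 55. From demand, P = 58.
Profit = (58 − 3)·55 = 3025.
Change in profit: 3025 − 0 = 3025.

π rises by 3025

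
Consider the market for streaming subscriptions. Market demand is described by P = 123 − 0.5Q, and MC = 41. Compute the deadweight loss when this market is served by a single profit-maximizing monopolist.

DWL = 1681

Under competition P = MC = 41, so Q = (123 − 41)/0.5 = 164.
The monopolist equates marginal revenue to marginal cost: 123 − Q = 41, so Q = 82. From demand, P = 82.
DWL is the triangle between Q = 82 and Q = 164: ½·(164 − 82)·(82 − 41) = 1681.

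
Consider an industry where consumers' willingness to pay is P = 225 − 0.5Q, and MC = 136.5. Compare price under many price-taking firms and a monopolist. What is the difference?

P rises by 44.25

Perfect competition: P = MC = 136.5, so 225 − 0.5Q = 136.5 and Q = 177.
The monopolist equates marginal revenue to marginal cost: 225 − Q = 136.5, so Q = 88.5. From demand, P = 180.75.
Change in price: 180.75 − 136.5 = 44.25.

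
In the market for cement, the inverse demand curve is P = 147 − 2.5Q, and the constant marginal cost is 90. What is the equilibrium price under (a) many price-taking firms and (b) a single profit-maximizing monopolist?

Competition: P = 90; Monopoly: P = 118.5

Perfect competition: P = MC = 90, so 147 − 2.5Q = 90 and Q = 22.8.
A monopolist chooses Q where MR = MC. MR = 147 − 5Q; setting this equal to 90 gives Q = 11.4 and P = 118.5.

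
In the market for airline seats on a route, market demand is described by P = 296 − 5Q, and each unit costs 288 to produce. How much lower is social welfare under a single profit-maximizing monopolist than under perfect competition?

TS falls by 1.6

Competitive firms price at marginal cost: P = 288, giving Q = 1.6.
CS = ½·(296 − 288)·1.6 = 6.4; PS = (288 − 288)·1.6 = 0; TS = 6.4.
The monopolist equates marginal revenue to marginal cost: 296 − 10Q = 288, so Q = 0.8. From demand, P = 292.
CS = ½·(296 − 292)·0.8 = 1.6; PS = (292 − 288)·0.8 = 3.2; TS = 4.8.
Change in social welfare: 4.8 − 6.4 = −1.6.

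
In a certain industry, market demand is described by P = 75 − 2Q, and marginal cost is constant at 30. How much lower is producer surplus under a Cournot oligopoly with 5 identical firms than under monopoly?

Monopoly sets MR = MC: 75 − 4Q = 30 ⇒ Q = 11.25, P = 75 − 2·11.25 = 52.5.
PS = (52.5 − 30)·11.25 = 253.125.
With 5 symmetric Cournot firms, each firm's FOC gives 75 − 12q = 30, so q = 3.75, Q = 5·3.75 = 18.75, and P = 37.5.
PS = (37.5 − 30)·18.75 = 140.625.
Change in producer surplus: 140.625 − 253.125 = −112.5.

Producer surplus falls by 112.5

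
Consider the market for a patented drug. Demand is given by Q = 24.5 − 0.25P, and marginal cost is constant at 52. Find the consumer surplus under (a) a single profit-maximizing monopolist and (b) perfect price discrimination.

Inverting demand: P = 98 − 4Q.
A monopolist chooses Q where MR = MC. MR = 98 − 8Q; setting this equal to 52 gives Q = 5.75 and P = 75.
CS = ½·(98 − 75)·5.75 = 66.125.
A perfectly discriminating monopolist sells every unit with P(Q) ≥ MC(Q), so output equals the competitive quantity Q = 11.5. Each buyer pays their reservation price, so CS = 0 and the firm captures all surplus.
CS = 0.

Monopoly: CS = 66.125; Perfect PD: CS = 0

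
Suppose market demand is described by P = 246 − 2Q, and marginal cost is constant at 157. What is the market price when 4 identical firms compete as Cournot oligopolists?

Cournot with 4 identical firms: the symmetric best-response condition is 246 − 10q = 157. Each firm produces q = 8.9, total output Q = 35.6, price P = 174.8.

P = 174.8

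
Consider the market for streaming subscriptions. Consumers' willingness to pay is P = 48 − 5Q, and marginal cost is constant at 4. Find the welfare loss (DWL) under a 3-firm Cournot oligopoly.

Under competition P = MC = 4, so Q = (48 − 4)/5 = 8.8.
With 3 symmetric Cournot firms, each firm's FOC gives 48 − 20q = 4, so q = 2.2, Q = 3·2.2 = 6.6, and P = 15.
DWL is the triangle between Q = 6.6 and Q = 8.8: ½·(8.8 − 6.6)·(15 − 4) = 12.1.

DWL = 12.1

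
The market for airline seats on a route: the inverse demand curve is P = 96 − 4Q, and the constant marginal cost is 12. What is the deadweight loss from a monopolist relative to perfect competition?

Under competition P = MC = 12, so Q = (96 − 12)/4 = 21.
The monopolist equates marginal revenue to marginal cost: 96 − 8Q = 12, so Q = 10.5. From demand, P = 54.
DWL is the triangle between Q = 10.5 and Q = 21: ½·(21 − 10.5)·(54 − 12) = 220.5.

DWL = 220.5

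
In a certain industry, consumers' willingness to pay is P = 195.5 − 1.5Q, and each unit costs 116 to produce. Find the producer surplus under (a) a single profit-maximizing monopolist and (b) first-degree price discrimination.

Monopoly: PS = 1053.375; Perfect PD: PS = 2106.75

The monopolist equates marginal revenue to marginal cost: 195.5 − 3Q = 116, so Q = 26.5. From demand, P = 155.75.
PS = (155.75 − 116)·26.5 = 1053.375.
A perfectly discriminating monopolist sells every unit with P(Q) ≥ MC(Q), so output equals the competitive quantity Q = 53. Each buyer pays their reservation price, so CS = 0 and the firm captures all surplus.
PS = ½·(195.5 − 116)·53 = 2106.75.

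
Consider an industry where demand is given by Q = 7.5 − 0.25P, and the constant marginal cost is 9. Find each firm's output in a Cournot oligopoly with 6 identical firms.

Inverting demand: P = 30 − 4Q.
In a 6-firm Cournot equilibrium, symmetry and the first-order condition give q = (30 − 9)/(28) = 0.75. So Q = 4.5 and P = 12.

q_i = 0.75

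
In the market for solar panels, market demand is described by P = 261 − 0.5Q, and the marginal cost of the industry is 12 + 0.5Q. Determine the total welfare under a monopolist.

A monopolist chooses Q where MR = MC. MR = 261 − Q; setting this equal to 12 + 0.5Q gives Q = 166 and P = 178.
CS = ½·(261 − 178)·166 = 6889; PS = (178·166 − 12·166 − ½·0.5·166²) = 20667; TS = 27556.

TS = 27556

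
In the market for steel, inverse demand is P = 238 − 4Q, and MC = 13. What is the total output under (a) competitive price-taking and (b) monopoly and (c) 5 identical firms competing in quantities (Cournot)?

Competitive firms price at marginal cost: P = 13, giving Q = 56.25.
A monopolist chooses Q where MR = MC. MR = 238 − 8Q; setting this equal to 13 gives Q = 28.125 and P = 125.5.
Cournot with 5 identical firms: the symmetric best-response condition is 238 − 24q = 13. Each firm produces q = 9.375, total output Q = 46.875, price P = 50.5.

Competition: Q = 56.25; Monopoly: Q = 28.125; Cournot: Q = 46.875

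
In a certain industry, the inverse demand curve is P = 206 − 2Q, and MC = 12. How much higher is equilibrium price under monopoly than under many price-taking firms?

Competitive firms price at marginal cost: P = 12, giving Q = 97.
Monopoly sets MR = MC: 206 − 4Q = 12 ⇒ Q = 48.5, P = 206 − 2·48.5 = 109.
Change in equilibrium price: 109 − 12 = 97.

P rises by 97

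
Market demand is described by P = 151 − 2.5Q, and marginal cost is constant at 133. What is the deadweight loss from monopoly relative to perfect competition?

Competitive firms price at marginal cost: P = 133, giving Q = 7.2.
A monopolist chooses Q where MR = MC. MR = 151 − 5Q; setting this equal to 133 gives Q = 3.6 and P = 142.
DWL is the triangle between Q = 3.6 and Q = 7.2: ½·(7.2 − 3.6)·(142 − 133) = 16.2.

DWL = 16.2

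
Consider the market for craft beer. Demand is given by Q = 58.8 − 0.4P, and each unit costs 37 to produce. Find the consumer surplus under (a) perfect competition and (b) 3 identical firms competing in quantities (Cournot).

Inverting demand: P = 147 − 2.5Q.
Perfect competition: P = MC = 37, so 147 − 2.5Q = 37 and Q = 44.
CS = ½·(147 − 37)·44 = 2420.
Cournot with 3 identical firms: the symmetric best-response condition is 147 − 10q = 37. Each firm produces q = 11, total output Q = 33, price P = 64.5.
CS = ½·(147 − 64.5)·33 = 1361.25.

Competition: CS = 2420; Cournot: CS = 1361.25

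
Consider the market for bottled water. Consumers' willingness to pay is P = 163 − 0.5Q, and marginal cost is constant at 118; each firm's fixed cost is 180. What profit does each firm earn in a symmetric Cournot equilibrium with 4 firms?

π_i = −18

Cournot with 4 identical firms: the symmetric best-response condition is 163 − 2.5q = 118. Each firm produces q = 18, total output Q = 72, price P = 127.
Each firm's profit = (127 − 118)·18 − 180 = −18.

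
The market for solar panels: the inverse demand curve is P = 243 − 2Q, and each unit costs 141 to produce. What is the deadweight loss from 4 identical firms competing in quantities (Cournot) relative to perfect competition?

Under competition P = MC = 141, so Q = (243 − 141)/2 = 51.
Cournot with 4 identical firms: the symmetric best-response condition is 243 − 10q = 141. Each firm produces q = 10.2, total output Q = 40.8, price P = 161.4.
DWL is the triangle between Q = 40.8 and Q = 51: ½·(51 − 40.8)·(161.4 − 141) = 104.04.

DWL = 104.04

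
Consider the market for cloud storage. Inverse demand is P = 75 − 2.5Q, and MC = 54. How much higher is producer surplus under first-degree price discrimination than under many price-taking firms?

Perfect competition: P = MC = 54, so 75 − 2.5Q = 54 and Q = 8.4.
PS = (54 − 54)·8.4 = 0.
A perfectly discriminating monopolist sells every unit with P(Q) ≥ MC(Q), so output equals the competitive quantity Q = 8.4. Each buyer pays their reservation price, so CS = 0 and the firm captures all surplus.
PS = ½·(75 − 54)·8.4 = 88.2.
Change in producer surplus: 88.2 − 0 = 88.2.

PS rises by 88.2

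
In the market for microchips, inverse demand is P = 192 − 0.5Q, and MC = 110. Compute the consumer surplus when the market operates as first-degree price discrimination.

CS = 0

With perfect price discrimination, output is the efficient level Q = 164 (where demand meets MC), but every buyer pays their willingness to pay: CS = 0 and PS = total surplus.
CS = 0.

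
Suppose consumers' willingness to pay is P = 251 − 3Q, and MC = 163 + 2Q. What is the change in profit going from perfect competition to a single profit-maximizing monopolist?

Under competition P = MC: 251 − 3Q = 163 + 2Q ⇒ Q = 17.6, P = 198.2.
Profit = 198.2·17.6 − (163·17.6 + ½·2·17.6²) = 309.76.
A monopolist chooses Q where MR = MC. MR = 251 − 6Q; setting this equal to 163 + 2Q gives Q = 11 and P = 218.
Profit = 218·11 − (163·11 + ½·2·11²) = 484.
Change in profit: 484 − 309.76 = 174.24.

π rises by 174.24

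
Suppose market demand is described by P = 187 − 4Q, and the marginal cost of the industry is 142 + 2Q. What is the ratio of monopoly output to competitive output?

Q_m/Q_c = 0.6

The monopolist equates marginal revenue to marginal cost: 187 − 8Q = 142 + 2Q, so Q = 4.5. From demand, P = 169.
Under competition P = MC: 187 − 4Q = 142 + 2Q ⇒ Q = 7.5, P = 157.
Ratio Q_m/Q_c = 4.5/7.5 = 0.6.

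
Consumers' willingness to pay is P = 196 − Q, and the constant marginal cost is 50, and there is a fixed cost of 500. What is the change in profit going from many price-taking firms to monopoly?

Profit rises by 5329

Competitive firms price at marginal cost: P = 50, giving Q = 146.
Profit = (50 − 50)·146 − 500 = −500.
Monopoly sets MR = MC: 196 − 2Q = 50 ⇒ Q = 73, P = 196 − 73 = 123.
Profit = (123 − 50)·73 − 500 = 4829.
Change in profit: 4829 − −500 = 5329.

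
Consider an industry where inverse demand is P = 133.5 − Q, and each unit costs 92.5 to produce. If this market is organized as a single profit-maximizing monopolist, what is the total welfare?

Monopoly sets MR = MC: 133.5 − 2Q = 92.5 ⇒ Q = 20.5, P = 133.5 − 20.5 = 113.
CS = ½·(133.5 − 113)·20.5 = 210.125; PS = (113 − 92.5)·20.5 = 420.25; TS = 630.375.

TS = 630.375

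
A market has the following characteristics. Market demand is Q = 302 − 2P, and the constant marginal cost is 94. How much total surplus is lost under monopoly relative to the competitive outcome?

Inverting demand: P = 151 − 0.5Q.
Perfect competition: P = MC = 94, so 151 − 0.5Q = 94 and Q = 114.
Monopoly sets MR = MC: 151 − Q = 94 ⇒ Q = 57, P = 151 − 0.5·57 = 122.5.
DWL is the triangle between Q = 57 and Q = 114: ½·(114 − 57)·(122.5 − 94) = 812.25.

DWL = 812.25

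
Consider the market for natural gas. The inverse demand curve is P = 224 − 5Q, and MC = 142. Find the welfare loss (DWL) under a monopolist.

Under competition P = MC = 142, so Q = (224 − 142)/5 = 16.4.
A monopolist chooses Q where MR = MC. MR = 224 − 10Q; setting this equal to 142 gives Q = 8.2 and P = 183.
DWL is the triangle between Q = 8.2 and Q = 16.4: ½·(16.4 − 8.2)·(183 − 142) = 168.1.

DWL = 168.1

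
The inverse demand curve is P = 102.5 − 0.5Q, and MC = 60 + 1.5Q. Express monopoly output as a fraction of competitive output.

Q_m/Q_c = 0.8

Monopoly sets MR = MC: 102.5 − Q = 60 + 1.5Q ⇒ Q = 17, P = 102.5 − 0.5·17 = 94.
Competitive equilibrium sets price equal to marginal cost: 102.5 − 0.5Q = 60 + 1.5Q, so Q = 21.25 and P = 91.875.
Ratio Q_m/Q_c = 17/21.25 = 0.8.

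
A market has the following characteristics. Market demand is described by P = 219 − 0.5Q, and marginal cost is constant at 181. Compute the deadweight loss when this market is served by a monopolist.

DWL = 361

Perfect competition: P = MC = 181, so 219 − 0.5Q = 181 and Q = 76.
The monopolist equates marginal revenue to marginal cost: 219 − Q = 181, so Q = 38. From demand, P = 200.
DWL is the triangle between Q = 38 and Q = 76: ½·(76 − 38)·(200 − 181) = 361.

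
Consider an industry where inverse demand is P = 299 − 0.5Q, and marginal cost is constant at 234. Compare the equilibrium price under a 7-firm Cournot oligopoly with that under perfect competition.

Cournot: P = 242.125; Competition: P = 234

With 7 symmetric Cournot firms, each firm's FOC gives 299 − 4q = 234, so q = 16.25, Q = 7·16.25 = 113.75, and P = 242.125.
Perfect competition: P = MC = 234, so 299 − 0.5Q = 234 and Q = 130.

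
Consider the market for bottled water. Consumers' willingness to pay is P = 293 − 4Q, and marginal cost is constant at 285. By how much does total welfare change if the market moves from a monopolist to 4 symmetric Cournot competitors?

TS rises by 1.68

The monopolist equates marginal revenue to marginal cost: 293 − 8Q = 285, so Q = 1. From demand, P = 289.
CS = ½·(293 − 289)·1 = 2; PS = (289 − 285)·1 = 4; TS = 6.
With 4 symmetric Cournot firms, each firm's FOC gives 293 − 20q = 285, so q = 0.4, Q = 4·0.4 = 1.6, and P = 286.6.
CS = ½·(293 − 286.6)·1.6 = 5.12; PS = (286.6 − 285)·1.6 = 2.56; TS = 7.68.
Change in total welfare: 7.68 − 6 = 1.68.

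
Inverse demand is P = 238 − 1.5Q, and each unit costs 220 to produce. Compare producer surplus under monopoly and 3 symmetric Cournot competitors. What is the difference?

Producer surplus falls by 13.5

A monopolist chooses Q where MR = MC. MR = 238 − 3Q; setting this equal to 220 gives Q = 6 and P = 229.
PS = (229 − 220)·6 = 54.
Cournot with 3 identical firms: the symmetric best-response condition is 238 − 6q = 220. Each firm produces q = 3, total output Q = 9, price P = 224.5.
PS = (224.5 − 220)·9 = 40.5.
Change in producer surplus: 40.5 − 54 = −13.5.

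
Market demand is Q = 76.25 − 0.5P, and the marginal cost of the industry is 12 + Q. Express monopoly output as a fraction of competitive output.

Q_m/Q_c = 0.6

Inverting demand: P = 152.5 − 2Q.
Monopoly sets MR = MC: 152.5 − 4Q = 12 + Q ⇒ Q = 28.1, P = 152.5 − 2·28.1 = 96.3.
Under competition P = MC: 152.5 − 2Q = 12 + Q ⇒ Q = 281/6, P = 353/6.
Ratio Q_m/Q_c = 28.1/(281/6) = 0.6.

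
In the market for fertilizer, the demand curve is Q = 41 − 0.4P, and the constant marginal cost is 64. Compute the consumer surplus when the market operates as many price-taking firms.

Inverting demand: P = 102.5 − 2.5Q.
Competitive firms price at marginal cost: P = 64, giving Q = 15.4.
CS = ½·(102.5 − 64)·15.4 = 296.45.

CS = 296.45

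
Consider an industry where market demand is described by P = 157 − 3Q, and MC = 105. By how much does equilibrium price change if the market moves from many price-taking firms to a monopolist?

Equilibrium price rises by 26

Perfect competition: P = MC = 105, so 157 − 3Q = 105 and Q = 52/3.
The monopolist equates marginal revenue to marginal cost: 157 − 6Q = 105, so Q = 26/3. From demand, P = 131.
Change in equilibrium price: 131 − 105 = 26.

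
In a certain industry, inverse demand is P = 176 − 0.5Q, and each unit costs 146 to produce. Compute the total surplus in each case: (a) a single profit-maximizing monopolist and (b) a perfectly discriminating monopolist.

Monopoly sets MR = MC: 176 − Q = 146 ⇒ Q = 30, P = 176 − 0.5·30 = 161.
CS = ½·(176 − 161)·30 = 225; PS = (161 − 146)·30 = 450; TS = 675.
Under first-degree price discrimination the firm charges each unit its demand price and produces up to where P = MC, i.e. Q = 60. Consumer surplus is zero; producer surplus equals total surplus.
TS = 900 (equal to competitive TS).

Monopoly: TS = 675; Perfect PD: TS = 900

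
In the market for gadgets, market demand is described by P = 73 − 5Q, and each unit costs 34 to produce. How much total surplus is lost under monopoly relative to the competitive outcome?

Under competition P = MC = 34, so Q = (73 − 34)/5 = 7.8.
Monopoly sets MR = MC: 73 − 10Q = 34 ⇒ Q = 3.9, P = 73 − 5·3.9 = 53.5.
DWL is the triangle between Q = 3.9 and Q = 7.8: ½·(7.8 − 3.9)·(53.5 − 34) = 38.025.

DWL = 38.025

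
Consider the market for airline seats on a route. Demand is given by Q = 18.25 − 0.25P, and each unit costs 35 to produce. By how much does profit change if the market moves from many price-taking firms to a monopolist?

Inverting demand: P = 73 − 4Q.
Competitive firms price at marginal cost: P = 35, giving Q = 9.5.
Profit = (35 − 35)·9.5 = 0.
Monopoly sets MR = MC: 73 − 8Q = 35 ⇒ Q = 4.75, P = 73 − 4·4.75 = 54.
Profit = (54 − 35)·4.75 = 90.25.
Change in profit: 90.25 − 0 = 90.25.

Profit rises by 90.25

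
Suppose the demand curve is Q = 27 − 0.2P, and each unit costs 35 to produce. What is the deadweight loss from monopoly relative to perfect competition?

Inverting demand: P = 135 − 5Q.
Competitive firms price at marginal cost: P = 35, giving Q = 20.
Monopoly sets MR = MC: 135 − 10Q = 35 ⇒ Q = 10, P = 135 − 5·10 = 85.
DWL is the triangle between Q = 10 and Q = 20: ½·(20 − 10)·(85 − 35) = 250.

DWL = 250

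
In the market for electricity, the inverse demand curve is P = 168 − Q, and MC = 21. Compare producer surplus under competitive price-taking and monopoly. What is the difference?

Under competition P = MC = 21, so Q = (168 − 21)/1 = 147.
PS = (21 − 21)·147 = 0.
The monopolist equates marginal revenue to marginal cost: 168 − 2Q = 21, so Q = 73.5. From demand, P = 94.5.
PS = (94.5 − 21)·73.5 = 5402.25.
Change in producer surplus: 5402.25 − 0 = 5402.25.

PS rises by 5402.25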